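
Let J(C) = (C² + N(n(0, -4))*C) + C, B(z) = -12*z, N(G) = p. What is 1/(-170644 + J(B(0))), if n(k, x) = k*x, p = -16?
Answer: -1/170644 ≈ -5.8602e-6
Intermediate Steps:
N(G) = -16
J(C) = C² - 15*C (J(C) = (C² - 16*C) + C = C² - 15*C)
1/(-170644 + J(B(0))) = 1/(-170644 + (-12*0)*(-15 - 12*0)) = 1/(-170644 + 0*(-15 + 0)) = 1/(-170644 + 0*(-15)) = 1/(-170644 + 0) = 1/(-170644) = -1/170644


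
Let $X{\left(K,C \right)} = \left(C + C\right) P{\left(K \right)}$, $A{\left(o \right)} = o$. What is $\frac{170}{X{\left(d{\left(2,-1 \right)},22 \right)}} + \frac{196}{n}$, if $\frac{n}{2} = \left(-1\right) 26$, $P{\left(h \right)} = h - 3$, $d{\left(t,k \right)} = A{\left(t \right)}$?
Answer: $- \frac{2183}{286} \approx -7.6329$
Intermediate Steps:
$d{\left(t,k \right)} = t$
$P{\left(h \right)} = -3 + h$ ($P{\left(h \right)} = h - 3 = -3 + h$)
$X{\left(K,C \right)} = 2 C \left(-3 + K\right)$ ($X{\left(K,C \right)} = \left(C + C\right) \left(-3 + K\right) = 2 C \left(-3 + K\right)$)
$n = -52$ ($n = 2 \left(\left(-1\right) 26\right) = 2 \left(-26\right) = -52$)
$\frac{170}{X{\left(d{\left(2,-1 \right)},22 \right)}} + \frac{196}{n} = \frac{170}{2 \cdot 22 \left(-3 + 2\right)} + \frac{196}{-52} = \frac{170}{2 \cdot 22 \left(-1\right)} + 196 \left(- \frac{1}{52}\right) = \frac{170}{-44} - \frac{49}{13} = 170 \left(- \frac{1}{44}\right) - \frac{49}{13} = - \frac{85}{22} - \frac{49}{13} = - \frac{2183}{286}$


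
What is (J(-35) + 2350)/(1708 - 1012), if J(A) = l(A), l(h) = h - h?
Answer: 1175/348 ≈ 3.3764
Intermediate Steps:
l(h) = 0
J(A) = 0
(J(-35) + 2350)/(1708 - 1012) = (0 + 2350)/(1708 - 1012) = 2350/696 = 2350*(1/696) = 1175/348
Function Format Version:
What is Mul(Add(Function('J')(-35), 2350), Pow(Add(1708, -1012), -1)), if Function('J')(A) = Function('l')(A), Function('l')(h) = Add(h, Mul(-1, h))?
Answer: Rational(1175, 348) ≈ 3.3764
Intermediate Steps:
Function('l')(h) = 0
Function('J')(A) = 0
Mul(Add(Function('J')(-35), 2350), Pow(Add(1708, -1012), -1)) = Mul(Add(0, 2350), Pow(Add(1708, -1012), -1)) = Mul(2350, Pow(696, -1)) = Mul(2350, Rational(1, 696)) = Rational(1175, 348)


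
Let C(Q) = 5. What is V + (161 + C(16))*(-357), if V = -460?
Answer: -59722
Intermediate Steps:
V + (161 + C(16))*(-357) = -460 + (161 + 5)*(-357) = -460 + 166*(-357) = -460 - 59262 = -59722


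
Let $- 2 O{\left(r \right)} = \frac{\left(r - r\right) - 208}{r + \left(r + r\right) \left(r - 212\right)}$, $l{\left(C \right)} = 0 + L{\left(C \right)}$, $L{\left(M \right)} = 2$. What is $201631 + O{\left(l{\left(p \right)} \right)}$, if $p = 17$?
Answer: $\frac{84483337}{419} \approx 2.0163 \cdot 10^{5}$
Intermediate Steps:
$l{\left(C \right)} = 2$ ($l{\left(C \right)} = 0 + 2 = 2$)
$O{\left(r \right)} = \frac{104}{r + 2 r \left(-212 + r\right)}$ ($O{\left(r \right)} = - \frac{\left(\left(r - r\right) - 208\right) \frac{1}{r + \left(r + r\right) \left(r - 212\right)}}{2} = - \frac{\left(0 - 208\right) \frac{1}{r + 2 r \left(-212 + r\right)}}{2} = - \frac{\left(-208\right) \frac{1}{r + 2 r \left(-212 + r\right)}}{2} = \frac{104}{r + 2 r \left(-212 + r\right)}$)
$201631 + O{\left(l{\left(p \right)} \right)} = 201631 + \frac{104}{2 \left(-423 + 2 \cdot 2\right)} = 201631 + 104 \cdot \frac{1}{2} \frac{1}{-423 + 4} = 201631 + 104 \cdot \frac{1}{2} \frac{1}{-419} = 201631 + 104 \cdot \frac{1}{2} \left(- \frac{1}{419}\right) = 201631 - \frac{52}{419} = \frac{84483337}{419}$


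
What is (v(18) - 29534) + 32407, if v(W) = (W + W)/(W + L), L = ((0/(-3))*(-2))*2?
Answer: 2875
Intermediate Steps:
L = 0 (L = ((0*(-1/3))*(-2))*2 = (0*(-2))*2 = 0*2 = 0)
v(W) = 2 (v(W) = (W + W)/(W + 0) = (2*W)/W = 2)
(v(18) - 29534) + 32407 = (2 - 29534) + 32407 = -29532 + 32407 = 2875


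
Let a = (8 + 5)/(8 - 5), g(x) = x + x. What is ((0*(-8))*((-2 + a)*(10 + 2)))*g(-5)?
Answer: 0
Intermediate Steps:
g(x) = 2*x
a = 13/3 ≈ 4.3333
((0*(-8))*((-2 + a)*(10 + 2)))*g(-5) = ((0*(-8))*((-2 + 13/3)*(10 + 2)))*(2*(-5)) = (0*((7/3)*12))*(-10) = (0*28)*(-10) = 0*(-10) = 0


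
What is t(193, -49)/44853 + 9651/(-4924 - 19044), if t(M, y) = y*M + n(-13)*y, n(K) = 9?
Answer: -670111567/1075036704 ≈ -0.62334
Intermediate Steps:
t(M, y) = 9*y + M*y (t(M, y) = y*M + 9*y = M*y + 9*y = 9*y + M*y)
t(193, -49)/44853 + 9651/(-4924 - 19044) = -49*(9 + 193)/44853 + 9651/(-4924 - 19044) = -49*202*(1/44853) + 9651/(-23968) = -9898*1/44853 + 9651*(-1/23968) = -9898/44853 - 9651/23968 = -670111567/1075036704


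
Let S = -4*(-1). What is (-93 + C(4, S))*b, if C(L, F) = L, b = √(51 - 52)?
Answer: -89*I ≈ -89.0*I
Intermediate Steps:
b = I (b = √(-1) = I ≈ 1.0*I)
S = 4
(-93 + C(4, S))*b = (-93 + 4)*I = -89*I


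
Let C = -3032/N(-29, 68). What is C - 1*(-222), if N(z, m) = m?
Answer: 3016/17 ≈ 177.41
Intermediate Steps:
C = -758/17 (C = -3032/68 = -3032*1/68 = -758/17 ≈ -44.588)
C - 1*(-222) = -758/17 - 1*(-222) = -758/17 + 222 = 3016/17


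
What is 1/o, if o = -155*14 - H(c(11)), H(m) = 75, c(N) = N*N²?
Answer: -1/2245 ≈ -0.00044543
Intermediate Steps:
c(N) = N³
o = -2245 (o = -155*14 - 1*75 = -2170 - 75 = -2245)
1/o = 1/(-2245) = -1/2245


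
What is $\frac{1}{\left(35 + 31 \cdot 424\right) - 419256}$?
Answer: $- \frac{1}{406077} \approx -2.4626 \cdot 10^{-6}$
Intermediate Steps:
$\frac{1}{\left(35 + 31 \cdot 424\right) - 419256} = \frac{1}{\left(35 + 13144\right) - 419256} = \frac{1}{13179 - 419256} = \frac{1}{-406077} = - \frac{1}{406077}$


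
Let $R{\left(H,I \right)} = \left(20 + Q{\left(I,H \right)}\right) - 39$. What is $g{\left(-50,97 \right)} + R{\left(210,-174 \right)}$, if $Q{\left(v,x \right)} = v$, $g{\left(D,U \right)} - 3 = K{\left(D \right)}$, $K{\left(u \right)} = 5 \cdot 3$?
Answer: $-175$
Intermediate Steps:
$K{\left(u \right)} = 15$
$g{\left(D,U \right)} = 18$ ($g{\left(D,U \right)} = 3 + 15 = 18$)
$R{\left(H,I \right)} = -19 + I$ ($R{\left(H,I \right)} = \left(20 + I\right) - 39 = -19 + I$)
$g{\left(-50,97 \right)} + R{\left(210,-174 \right)} = 18 - 193 = -175$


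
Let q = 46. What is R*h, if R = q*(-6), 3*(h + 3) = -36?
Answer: 4140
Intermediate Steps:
h = -15 (h = -3 + (1/3)*(-36) = -3 - 12 = -15)
R = -276 (R = 46*(-6) = -276)
R*h = -276*(-15) = 4140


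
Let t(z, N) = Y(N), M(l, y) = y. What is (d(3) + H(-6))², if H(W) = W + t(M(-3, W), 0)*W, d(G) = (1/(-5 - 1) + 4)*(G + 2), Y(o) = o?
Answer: 6241/36 ≈ 173.36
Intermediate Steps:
t(z, N) = N
d(G) = 23/3 + 23*G/6 (d(G) = (1/(-6) + 4)*(2 + G) = (-⅙ + 4)*(2 + G) = 23*(2 + G)/6 = 23/3 + 23*G/6)
H(W) = W (H(W) = W + 0*W = W + 0 = W)
(d(3) + H(-6))² = ((23/3 + (23/6)*3) - 6)² = ((23/3 + 23/2) - 6)² = (115/6 - 6)² = (79/6)² = 6241/36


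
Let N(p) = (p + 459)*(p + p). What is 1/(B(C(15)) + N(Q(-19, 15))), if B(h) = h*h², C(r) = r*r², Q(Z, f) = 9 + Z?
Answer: 1/38443350395 ≈ 2.6012e-11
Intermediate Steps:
N(p) = 2*p*(459 + p) (N(p) = (459 + p)*(2*p) = 2*p*(459 + p))
C(r) = r³
B(h) = h³
1/(B(C(15)) + N(Q(-19, 15))) = 1/((15³)³ + 2*(9 - 19)*(459 + (9 - 19))) = 1/(3375³ + 2*(-10)*(459 - 10)) = 1/(38443359375 + 2*(-10)*449) = 1/(38443359375 - 8980) = 1/38443350395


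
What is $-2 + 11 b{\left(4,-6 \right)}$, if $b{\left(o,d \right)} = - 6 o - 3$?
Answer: $-299$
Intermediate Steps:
$b{\left(o,d \right)} = -3 - 6 o$
$-2 + 11 b{\left(4,-6 \right)} = -2 + 11 \left(-3 - 24\right) = -2 + 11 \left(-27\right) = -2 - 297 = -299$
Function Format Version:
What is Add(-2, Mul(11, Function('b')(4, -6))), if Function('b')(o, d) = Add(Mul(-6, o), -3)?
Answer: -299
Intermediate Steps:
Function('b')(o, d) = Add(-3, Mul(-6, o))
Add(-2, Mul(11, Function('b')(4, -6))) = Add(-2, Mul(11, Add(-3, Mul(-6, 4)))) = Add(-2, Mul(11, Add(-3, -24))) = Add(-2, Mul(11, -27)) = Add(-2, -297) = -299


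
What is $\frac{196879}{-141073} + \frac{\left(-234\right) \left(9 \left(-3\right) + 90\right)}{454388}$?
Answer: $- \frac{45769576609}{32050939162} \approx -1.428$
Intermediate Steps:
$\frac{196879}{-141073} + \frac{\left(-234\right) \left(9 \left(-3\right) + 90\right)}{454388} = 196879 \left(- \frac{1}{141073}\right) + - 234 \left(-27 + 90\right) \frac{1}{454388} = - \frac{196879}{141073} + \left(-234\right) 63 \cdot \frac{1}{454388} = - \frac{196879}{141073} - \frac{7371}{227194} = - \frac{45769576609}{32050939162}$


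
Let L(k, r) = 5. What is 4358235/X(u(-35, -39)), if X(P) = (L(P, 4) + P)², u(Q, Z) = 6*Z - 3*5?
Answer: 4358235/59536 ≈ 73.203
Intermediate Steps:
u(Q, Z) = -15 + 6*Z (u(Q, Z) = 6*Z - 15 = -15 + 6*Z)
X(P) = (5 + P)²
4358235/X(u(-35, -39)) = 4358235/((5 + (-15 + 6*(-39)))²) = 4358235/((5 + (-15 - 234))²) = 4358235/((5 - 249)²) = 4358235/((-244)²) = 4358235/59536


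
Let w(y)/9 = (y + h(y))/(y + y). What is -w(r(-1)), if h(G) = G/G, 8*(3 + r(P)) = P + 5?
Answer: -27/10 ≈ -2.7000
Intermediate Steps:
r(P) = -19/8 + P/8 (r(P) = -3 + (P + 5)/8 = -3 + (5 + P)/8 = -3 + (5/8 + P/8) = -19/8 + P/8)
h(G) = 1
w(y) = 9*(1 + y)/(2*y) (w(y) = 9*((y + 1)/(y + y)) = 9*((1 + y)/((2*y))) = 9*((1 + y)*(1/(2*y))) = 9*((1 + y)/(2*y)) = 9*(1 + y)/(2*y))
-w(r(-1)) = -9*(1 + (-19/8 + (⅛)*(-1)))/(2*(-19/8 + (⅛)*(-1))) = -9*(1 + (-19/8 - ⅛))/(2*(-19/8 - ⅛)) = -9*(1 - 5/2)/(2*(-5/2)) = -9*(-2)*(-3)/(2*5*2) = -1*27/10 = -27/10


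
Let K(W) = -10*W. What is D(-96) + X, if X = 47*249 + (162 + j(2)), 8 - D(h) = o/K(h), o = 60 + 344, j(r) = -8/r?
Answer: 2848459/240 ≈ 11869.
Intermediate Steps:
o = 404
D(h) = 8 + 202/(5*h) (D(h) = 8 - 404/((-10*h)) = 8 - 404*(-1/(10*h)) = 8 - (-202)/(5*h) = 8 + 202/(5*h))
X = 11861 (X = 47*249 + (162 - 8/2) = 11703 + (162 - 8*½) = 11703 + (162 - 4) = 11703 + 158 = 11861)
D(-96) + X = (8 + (202/5)/(-96)) + 11861 = (8 + (202/5)*(-1/96)) + 11861 = (8 - 101/240) + 11861 = 1819/240 + 11861 = 2848459/240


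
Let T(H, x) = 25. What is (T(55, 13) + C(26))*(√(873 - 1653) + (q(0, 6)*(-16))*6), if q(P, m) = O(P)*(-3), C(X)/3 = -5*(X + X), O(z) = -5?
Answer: 1087200 - 1510*I*√195 ≈ 1.0872e+6 - 21086.0*I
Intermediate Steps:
C(X) = -30*X (C(X) = 3*(-5*(X + X)) = 3*(-10*X) = -30*X)
q(P, m) = 15 (q(P, m) = -5*(-3) = 15)
(T(55, 13) + C(26))*(√(873 - 1653) + (q(0, 6)*(-16))*6) = (25 - 30*26)*(√(873 - 1653) + (15*(-16))*6) = (25 - 780)*(√(-780) - 240*6) = -755*(2*I*√195 - 1440) = -755*(-1440 + 2*I*√195) = 1087200 - 1510*I*√195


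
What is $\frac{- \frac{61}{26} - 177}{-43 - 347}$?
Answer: $\frac{4663}{10140} \approx 0.45986$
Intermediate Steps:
$\frac{- \frac{61}{26} - 177}{-43 - 347} = \frac{\left(-61\right) \frac{1}{26} - 177}{-390} = \left(- \frac{61}{26} - 177\right) \left(- \frac{1}{390}\right) = \left(- \frac{4663}{26}\right) \left(- \frac{1}{390}\right) = \frac{4663}{10140}$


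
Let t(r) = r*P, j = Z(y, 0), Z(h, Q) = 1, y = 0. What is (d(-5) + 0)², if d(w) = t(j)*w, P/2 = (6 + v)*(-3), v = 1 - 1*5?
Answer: 3600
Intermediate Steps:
v = -4 (v = 1 - 5 = -4)
j = 1
P = -12 (P = 2*((6 - 4)*(-3)) = 2*(2*(-3)) = 2*(-6) = -12)
t(r) = -12*r (t(r) = r*(-12) = -12*r)
d(w) = -12*w (d(w) = (-12*1)*w = -12*w)
(d(-5) + 0)² = (-12*(-5) + 0)² = (60 + 0)² = 60² = 3600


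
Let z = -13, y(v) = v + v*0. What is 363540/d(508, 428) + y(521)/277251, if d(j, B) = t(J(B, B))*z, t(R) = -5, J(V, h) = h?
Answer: 1550644037/277251 ≈ 5592.9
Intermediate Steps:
y(v) = v (y(v) = v + 0 = v)
d(j, B) = 65 (d(j, B) = -5*(-13) = 65)
363540/d(508, 428) + y(521)/277251 = 363540/65 + 521/277251 = 363540*(1/65) + 521*(1/277251) = 72708/13 + 521/277251 = 1550644037/277251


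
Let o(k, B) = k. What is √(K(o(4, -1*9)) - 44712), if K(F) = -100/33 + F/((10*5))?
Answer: I*√1217364522/165 ≈ 211.46*I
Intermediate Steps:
K(F) = -100/33 + F/50 (K(F) = -100*1/33 + F/50 = -100/33 + F*(1/50) = -100/33 + F/50)
√(K(o(4, -1*9)) - 44712) = √((-100/33 + (1/50)*4) - 44712) = √((-100/33 + 2/25) - 44712) = √(-2434/825 - 44712) = √(-36889834/825) = I*√1217364522/165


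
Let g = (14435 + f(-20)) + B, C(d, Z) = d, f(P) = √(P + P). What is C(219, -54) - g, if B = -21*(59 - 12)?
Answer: -13229 - 2*I*√10 ≈ -13229.0 - 6.3246*I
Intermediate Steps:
f(P) = √2*√P (f(P) = √(2*P) = √2*√P)
B = -987 (B = -21*47 = -987)
g = 13448 + 2*I*√10 (g = (14435 + √2*√(-20)) - 987 = (14435 + √2*(2*I*√5)) - 987 = (14435 + 2*I*√10) - 987 = 13448 + 2*I*√10 ≈ 13448.0 + 6.3246*I)
C(219, -54) - g = 219 - (13448 + 2*I*√10) = 219 + (-13448 - 2*I*√10) = -13229 - 2*I*√10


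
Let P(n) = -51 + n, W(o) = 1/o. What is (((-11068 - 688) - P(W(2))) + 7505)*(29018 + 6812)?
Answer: -150503915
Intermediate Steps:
(((-11068 - 688) - P(W(2))) + 7505)*(29018 + 6812) = (((-11068 - 688) - (-51 + 1/2)) + 7505)*(29018 + 6812) = ((-11756 - (-51 + ½)) + 7505)*35830 = ((-11756 - 1*(-101/2)) + 7505)*35830 = ((-11756 + 101/2) + 7505)*35830 = (-23411/2 + 7505)*35830 = -8401/2*35830 = -150503915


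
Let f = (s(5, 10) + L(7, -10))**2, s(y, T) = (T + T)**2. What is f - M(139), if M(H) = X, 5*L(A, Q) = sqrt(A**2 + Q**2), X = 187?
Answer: 3995474/25 + 160*sqrt(149) ≈ 1.6177e+5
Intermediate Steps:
s(y, T) = 4*T**2 (s(y, T) = (2*T)**2 = 4*T**2)
L(A, Q) = sqrt(A**2 + Q**2)/5
M(H) = 187
f = (400 + sqrt(149)/5)**2 (f = (4*10**2 + sqrt(7**2 + (-10)**2)/5)**2 = (4*100 + sqrt(49 + 100)/5)**2 = (400 + sqrt(149)/5)**2 ≈ 1.6196e+5)
f - M(139) = (2000 + sqrt(149))**2/25 - 1*187 = (2000 + sqrt(149))**2/25 - 187 = -187 + (2000 + sqrt(149))**2/25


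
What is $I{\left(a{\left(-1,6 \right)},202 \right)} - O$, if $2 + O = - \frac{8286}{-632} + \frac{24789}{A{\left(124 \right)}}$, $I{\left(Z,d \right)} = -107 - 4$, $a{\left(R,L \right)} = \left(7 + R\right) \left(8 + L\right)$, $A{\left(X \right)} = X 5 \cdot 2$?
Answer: $- \frac{13920301}{97960} \approx -142.1$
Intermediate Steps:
$A{\left(X \right)} = 10 X$ ($A{\left(X \right)} = 5 X 2 = 10 X$)
$I{\left(Z,d \right)} = -111$ ($I{\left(Z,d \right)} = -107 - 4 = -111$)
$O = \frac{3046741}{97960}$ ($O = -2 + \left(- \frac{8286}{-632} + \frac{24789}{10 \cdot 124}\right) = -2 - \left(- \frac{4143}{316} - \frac{24789}{1240}\right) = -2 + \left(\frac{4143}{316} + 24789 \cdot \frac{1}{1240}\right) = -2 + \left(\frac{4143}{316} + \frac{24789}{1240}\right) = -2 + \frac{3242661}{97960} = \frac{3046741}{97960} \approx 31.102$)
$I{\left(a{\left(-1,6 \right)},202 \right)} - O = -111 - \frac{3046741}{97960} = - \frac{13920301}{97960}$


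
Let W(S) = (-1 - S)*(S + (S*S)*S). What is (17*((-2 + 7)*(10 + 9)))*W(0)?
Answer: 0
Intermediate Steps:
W(S) = (-1 - S)*(S + S³) (W(S) = (-1 - S)*(S + S²*S) = (-1 - S)*(S + S³))
(17*((-2 + 7)*(10 + 9)))*W(0) = (17*((-2 + 7)*(10 + 9)))*(-1*0*(1 + 0 + 0² + 0³)) = (17*(5*19))*(-1*0*(1 + 0 + 0 + 0)) = (17*95)*(-1*0*1) = 1615*0 = 0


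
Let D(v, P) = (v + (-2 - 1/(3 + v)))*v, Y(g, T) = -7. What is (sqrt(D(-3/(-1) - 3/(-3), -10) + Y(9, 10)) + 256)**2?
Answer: (1792 + sqrt(21))**2/49 ≈ 65872.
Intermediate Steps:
D(v, P) = v*(-2 + v - 1/(3 + v)) (D(v, P) = (-2 + v - 1/(3 + v))*v = v*(-2 + v - 1/(3 + v)))
(sqrt(D(-3/(-1) - 3/(-3), -10) + Y(9, 10)) + 256)**2 = (sqrt((-3/(-1) - 3/(-3))*(-7 + (-3/(-1) - 3/(-3)) + (-3/(-1) - 3/(-3))**2)/(3 + (-3/(-1) - 3/(-3))) - 7) + 256)**2 = (sqrt((-3*(-1) - 3*(-1/3))*(-7 + (-3*(-1) - 3*(-1/3)) + (-3*(-1) - 3*(-1/3))**2)/(3 + (-3*(-1) - 3*(-1/3))) - 7) + 256)**2 = (sqrt((3 + 1)*(-7 + (3 + 1) + (3 + 1)**2)/(3 + (3 + 1)) - 7) + 256)**2 = (sqrt(4*(-7 + 4 + 4**2)/(3 + 4) - 7) + 256)**2 = (sqrt(4*(-7 + 4 + 16)/7 - 7) + 256)**2 = (sqrt(4*(1/7)*13 - 7) + 256)**2 = (sqrt(52/7 - 7) + 256)**2 = (sqrt(3/7) + 256)**2 = (sqrt(21)/7 + 256)**2 = (256 + sqrt(21)/7)**2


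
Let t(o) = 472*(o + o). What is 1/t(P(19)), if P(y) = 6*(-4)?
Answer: -1/22656 ≈ -4.4138e-5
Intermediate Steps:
P(y) = -24
t(o) = 944*o (t(o) = 472*(2*o) = 944*o)
1/t(P(19)) = 1/(944*(-24)) = 1/(-22656) = -1/22656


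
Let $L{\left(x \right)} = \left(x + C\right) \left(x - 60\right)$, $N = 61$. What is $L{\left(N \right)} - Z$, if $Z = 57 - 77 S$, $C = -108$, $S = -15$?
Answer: $-1259$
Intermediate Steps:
$Z = 1212$ ($Z = 57 - -1155 = 57 + 1155 = 1212$)
$L{\left(x \right)} = \left(-108 + x\right) \left(-60 + x\right)$ ($L{\left(x \right)} = \left(x - 108\right) \left(x - 60\right) = \left(-108 + x\right) \left(-60 + x\right)$)
$L{\left(N \right)} - Z = \left(6480 + 61^{2} - 10248\right) - 1212 = \left(6480 + 3721 - 10248\right) - 1212 = -47 - 1212 = -1259$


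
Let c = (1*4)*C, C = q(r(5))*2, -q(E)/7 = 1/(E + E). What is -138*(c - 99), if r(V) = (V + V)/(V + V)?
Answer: 17526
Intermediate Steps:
r(V) = 1 (r(V) = (2*V)/((2*V)) = (2*V)*(1/(2*V)) = 1)
q(E) = -7/(2*E) (q(E) = -7/(E + E) = -7*1/(2*E) = -7/(2*E))
C = -7 (C = -7/2/1*2 = -7/2*1*2 = -7/2*2 = -7)
c = -28 (c = (1*4)*(-7) = 4*(-7) = -28)
-138*(c - 99) = -138*(-28 - 99) = -138*(-127) = 17526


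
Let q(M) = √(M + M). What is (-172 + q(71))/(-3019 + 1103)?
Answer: 43/479 - √142/1916 ≈ 0.083551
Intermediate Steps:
q(M) = √2*√M (q(M) = √(2*M) = √2*√M)
(-172 + q(71))/(-3019 + 1103) = (-172 + √2*√71)/(-3019 + 1103) = (-172 + √142)/(-1916) = (-172 + √142)*(-1/1916) = 43/479 - √142/1916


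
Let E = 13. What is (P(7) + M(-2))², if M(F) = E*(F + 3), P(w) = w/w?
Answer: 196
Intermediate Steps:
P(w) = 1
M(F) = 39 + 13*F (M(F) = 13*(F + 3) = 13*(3 + F) = 39 + 13*F)
(P(7) + M(-2))² = (1 + (39 + 13*(-2)))² = (1 + (39 - 26))² = (1 + 13)² = 14² = 196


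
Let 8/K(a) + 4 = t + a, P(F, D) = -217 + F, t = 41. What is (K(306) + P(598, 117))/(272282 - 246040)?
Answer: 130691/9001006 ≈ 0.014520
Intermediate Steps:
K(a) = 8/(37 + a) (K(a) = 8/(-4 + (41 + a)) = 8/(37 + a))
(K(306) + P(598, 117))/(272282 - 246040) = (8/(37 + 306) + (-217 + 598))/(272282 - 246040) = (8/343 + 381)/26242 = (8*(1/343) + 381)*(1/26242) = (8/343 + 381)*(1/26242) = (130691/343)*(1/26242) = 130691/9001006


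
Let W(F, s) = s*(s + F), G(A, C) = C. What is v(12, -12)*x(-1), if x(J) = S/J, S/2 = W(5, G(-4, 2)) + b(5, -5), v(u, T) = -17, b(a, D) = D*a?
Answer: -374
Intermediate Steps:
W(F, s) = s*(F + s)
S = -22 (S = 2*(2*(5 + 2) - 5*5) = 2*(2*7 - 25) = 2*(14 - 25) = 2*(-11) = -22)
x(J) = -22/J
v(12, -12)*x(-1) = -(-374)/(-1) = -(-374)*(-1) = -17*22 = -374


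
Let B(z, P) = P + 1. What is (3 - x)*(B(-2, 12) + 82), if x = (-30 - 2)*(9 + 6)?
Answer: 45885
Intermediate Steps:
B(z, P) = 1 + P
x = -480 (x = -32*15 = -480)
(3 - x)*(B(-2, 12) + 82) = (3 - 1*(-480))*((1 + 12) + 82) = (3 + 480)*(13 + 82) = 483*95 = 45885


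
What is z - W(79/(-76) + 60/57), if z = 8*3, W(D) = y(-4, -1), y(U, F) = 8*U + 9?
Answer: 47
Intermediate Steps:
y(U, F) = 9 + 8*U
W(D) = -23 (W(D) = 9 + 8*(-4) = 9 - 32 = -23)
z = 24
z - W(79/(-76) + 60/57) = 24 - 1*(-23) = 24 + 23 = 47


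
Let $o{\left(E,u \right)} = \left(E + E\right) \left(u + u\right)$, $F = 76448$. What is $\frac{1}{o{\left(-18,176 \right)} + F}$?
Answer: $\frac{1}{63776} \approx 1.568 \cdot 10^{-5}$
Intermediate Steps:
$o{\left(E,u \right)} = 4 E u$ ($o{\left(E,u \right)} = 2 E 2 u = 4 E u$)
$\frac{1}{o{\left(-18,176 \right)} + F} = \frac{1}{4 \left(-18\right) 176 + 76448} = \frac{1}{-12672 + 76448} = \frac{1}{63776}$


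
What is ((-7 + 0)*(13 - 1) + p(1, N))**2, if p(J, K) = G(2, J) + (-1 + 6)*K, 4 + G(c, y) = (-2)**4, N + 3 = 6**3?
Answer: 986049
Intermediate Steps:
N = 213 (N = -3 + 6**3 = -3 + 216 = 213)
G(c, y) = 12 (G(c, y) = -4 + (-2)**4 = -4 + 16 = 12)
p(J, K) = 12 + 5*K (p(J, K) = 12 + (-1 + 6)*K = 12 + 5*K)
((-7 + 0)*(13 - 1) + p(1, N))**2 = ((-7 + 0)*(13 - 1) + (12 + 5*213))**2 = (-7*12 + (12 + 1065))**2 = (-84 + 1077)**2 = 993**2 = 986049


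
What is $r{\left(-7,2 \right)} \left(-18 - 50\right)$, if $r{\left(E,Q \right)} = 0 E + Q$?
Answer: $-136$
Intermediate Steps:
$r{\left(E,Q \right)} = Q$ ($r{\left(E,Q \right)} = 0 + Q = Q$)
$r{\left(-7,2 \right)} \left(-18 - 50\right) = 2 \left(-18 - 50\right) = 2 \left(-68\right) = -136$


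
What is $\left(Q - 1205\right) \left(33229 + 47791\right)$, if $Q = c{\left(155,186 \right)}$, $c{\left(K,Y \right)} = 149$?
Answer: $-85557120$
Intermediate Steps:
$Q = 149$
$\left(Q - 1205\right) \left(33229 + 47791\right) = \left(149 - 1205\right) \left(33229 + 47791\right) = \left(-1056\right) 81020 = -85557120$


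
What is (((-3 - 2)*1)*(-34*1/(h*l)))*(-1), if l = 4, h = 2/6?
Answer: -255/2 ≈ -127.50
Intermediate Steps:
h = 1/3 (h = 2*(1/6) = 1/3 ≈ 0.33333)
(((-3 - 2)*1)*(-34*1/(h*l)))*(-1) = (((-3 - 2)*1)*(-34/((1/3)*4)))*(-1) = ((-5*1)*(-34/4/3))*(-1) = -(-170)*3/4*(-1) = -5*(-51/2)*(-1) = (255/2)*(-1) = -255/2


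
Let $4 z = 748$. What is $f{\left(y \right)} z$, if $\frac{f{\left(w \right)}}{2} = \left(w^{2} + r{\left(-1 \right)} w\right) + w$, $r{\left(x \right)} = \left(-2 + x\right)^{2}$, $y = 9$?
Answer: $63954$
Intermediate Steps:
$z = 187$ ($z = \frac{1}{4} \cdot 748 = 187$)
$f{\left(w \right)} = 2 w^{2} + 20 w$ ($f{\left(w \right)} = 2 \left(\left(w^{2} + \left(-2 - 1\right)^{2} w\right) + w\right) = 2 \left(\left(w^{2} + \left(-3\right)^{2} w\right) + w\right) = 2 \left(\left(w^{2} + 9 w\right) + w\right) = 2 \left(w^{2} + 10 w\right) = 2 w^{2} + 20 w$)
$f{\left(y \right)} z = 2 \cdot 9 \left(10 + 9\right) 187 = 2 \cdot 9 \cdot 19 \cdot 187 = 342 \cdot 187 = 63954$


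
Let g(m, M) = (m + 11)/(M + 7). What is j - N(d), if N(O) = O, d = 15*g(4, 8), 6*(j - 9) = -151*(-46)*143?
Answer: 496621/3 ≈ 1.6554e+5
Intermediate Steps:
g(m, M) = (11 + m)/(7 + M)
j = 496666/3 (j = 9 + (-151*(-46)*143)/6 = 9 + (6946*143)/6 = 9 + (⅙)*993278 = 9 + 496639/3 = 496666/3 ≈ 1.6556e+5)
d = 15 (d = 15*((11 + 4)/(7 + 8)) = 15*(15/15) = 15*((1/15)*15) = 15*1 = 15)
j - N(d) = 496666/3 - 1*15 = 496666/3 - 15 = 496621/3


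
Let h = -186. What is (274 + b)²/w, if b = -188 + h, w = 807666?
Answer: 5000/403833 ≈ 0.012381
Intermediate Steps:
b = -374 (b = -188 - 186 = -374)
(274 + b)²/w = (274 - 374)²/807666 = (-100)²*(1/807666) = 10000*(1/807666) = 5000/403833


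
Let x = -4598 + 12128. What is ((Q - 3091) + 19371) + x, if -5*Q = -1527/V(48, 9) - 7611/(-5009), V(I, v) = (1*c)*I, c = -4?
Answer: 7632307223/320576 ≈ 23808.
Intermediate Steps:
x = 7530
V(I, v) = -4*I (V(I, v) = (1*(-4))*I = -4*I)
Q = -607337/320576 (Q = -(-1527/((-4*48)) - 7611/(-5009))/5 = -(-1527/(-192) - 7611*(-1/5009))/5 = -(-1527*(-1/192) + 7611/5009)/5 = -(509/64 + 7611/5009)/5 = -⅕*3036685/320576 = -607337/320576 ≈ -1.8945)
((Q - 3091) + 19371) + x = ((-607337/320576 - 3091) + 19371) + 7530 = (-991507753/320576 + 19371) + 7530 = 5218369943/320576 + 7530 = 7632307223/320576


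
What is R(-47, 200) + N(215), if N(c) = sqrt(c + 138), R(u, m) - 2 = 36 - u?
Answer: 85 + sqrt(353) ≈ 103.79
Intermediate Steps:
R(u, m) = 38 - u (R(u, m) = 2 + (36 - u) = 38 - u)
N(c) = sqrt(138 + c)
R(-47, 200) + N(215) = (38 - 1*(-47)) + sqrt(138 + 215) = (38 + 47) + sqrt(353) = 85 + sqrt(353)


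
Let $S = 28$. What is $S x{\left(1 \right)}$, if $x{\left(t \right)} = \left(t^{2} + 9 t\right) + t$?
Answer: $308$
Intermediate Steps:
$x{\left(t \right)} = t^{2} + 10 t$
$S x{\left(1 \right)} = 28 \cdot 1 \left(10 + 1\right) = 28 \cdot 1 \cdot 11 = 28 \cdot 11 = 308$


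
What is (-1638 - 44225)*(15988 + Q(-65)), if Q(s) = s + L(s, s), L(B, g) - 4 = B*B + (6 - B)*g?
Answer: -712573431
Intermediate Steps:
L(B, g) = 4 + B**2 + g*(6 - B) (L(B, g) = 4 + (B*B + (6 - B)*g) = 4 + (B**2 + g*(6 - B)) = 4 + B**2 + g*(6 - B))
Q(s) = 4 + 7*s (Q(s) = s + (4 + s**2 + 6*s - s*s) = s + (4 + s**2 + 6*s - s**2) = s + (4 + 6*s) = 4 + 7*s)
(-1638 - 44225)*(15988 + Q(-65)) = (-1638 - 44225)*(15988 + (4 + 7*(-65))) = -45863*(15988 + (4 - 455)) = -45863*(15988 - 451) = -45863*15537 = -712573431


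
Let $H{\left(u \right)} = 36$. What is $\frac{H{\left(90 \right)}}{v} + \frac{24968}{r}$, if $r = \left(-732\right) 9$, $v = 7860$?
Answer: $- \frac{4083569}{1078785} \approx -3.7853$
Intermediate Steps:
$r = -6588$
$\frac{H{\left(90 \right)}}{v} + \frac{24968}{r} = \frac{36}{7860} + \frac{24968}{-6588} = 36 \cdot \frac{1}{7860} + 24968 \left(- \frac{1}{6588}\right) = \frac{3}{655} - \frac{6242}{1647} = - \frac{4083569}{1078785}$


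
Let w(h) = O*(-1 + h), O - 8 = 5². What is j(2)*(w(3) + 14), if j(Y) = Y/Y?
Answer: 80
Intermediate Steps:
j(Y) = 1
O = 33 (O = 8 + 5² = 8 + 25 = 33)
w(h) = -33 + 33*h (w(h) = 33*(-1 + h) = -33 + 33*h)
j(2)*(w(3) + 14) = 1*((-33 + 33*3) + 14) = 1*((-33 + 99) + 14) = 1*(66 + 14) = 1*80 = 80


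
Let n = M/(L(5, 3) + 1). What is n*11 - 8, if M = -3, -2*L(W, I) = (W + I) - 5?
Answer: 58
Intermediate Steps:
L(W, I) = 5/2 - I/2 - W/2 (L(W, I) = -((W + I) - 5)/2 = -((I + W) - 5)/2 = -(-5 + I + W)/2 = 5/2 - I/2 - W/2)
n = 6 (n = -3/((5/2 - 1/2*3 - 1/2*5) + 1) = -3/((5/2 - 3/2 - 5/2) + 1) = -3/(-3/2 + 1) = -3/(-1/2) = -2*(-3) = 6)
n*11 - 8 = 6*11 - 8 = 66 - 8 = 58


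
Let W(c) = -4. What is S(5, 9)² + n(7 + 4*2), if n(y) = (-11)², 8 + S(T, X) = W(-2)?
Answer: 265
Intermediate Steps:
S(T, X) = -12 (S(T, X) = -8 - 4 = -12)
n(y) = 121
S(5, 9)² + n(7 + 4*2) = (-12)² + 121 = 144 + 121 = 265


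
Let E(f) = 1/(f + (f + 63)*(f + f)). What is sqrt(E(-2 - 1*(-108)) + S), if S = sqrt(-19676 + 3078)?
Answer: sqrt(35934 + 1291252356*I*sqrt(16598))/35934 ≈ 8.026 + 8.026*I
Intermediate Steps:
E(f) = 1/(f + 2*f*(63 + f)) (E(f) = 1/(f + (63 + f)*(2*f)) = 1/(f + 2*f*(63 + f)))
S = I*sqrt(16598) (S = sqrt(-16598) = I*sqrt(16598) ≈ 128.83*I)
sqrt(E(-2 - 1*(-108)) + S) = sqrt(1/((-2 - 1*(-108))*(127 + 2*(-2 - 1*(-108)))) + I*sqrt(16598)) = sqrt(1/((-2 + 108)*(127 + 2*(-2 + 108))) + I*sqrt(16598)) = sqrt(1/(106*(127 + 2*106)) + I*sqrt(16598)) = sqrt(1/(106*(127 + 212)) + I*sqrt(16598)) = sqrt((1/106)/339 + I*sqrt(16598)) = sqrt((1/106)*(1/339) + I*sqrt(16598)) = sqrt(1/35934 + I*sqrt(16598))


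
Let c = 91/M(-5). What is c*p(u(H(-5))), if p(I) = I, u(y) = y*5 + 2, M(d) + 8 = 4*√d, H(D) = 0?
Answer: -91/9 - 91*I*√5/18 ≈ -10.111 - 11.305*I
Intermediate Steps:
M(d) = -8 + 4*√d
u(y) = 2 + 5*y (u(y) = 5*y + 2 = 2 + 5*y)
c = 91/(-8 + 4*I*√5) (c = 91/(-8 + 4*√(-5)) = 91/(-8 + 4*(I*√5)) = 91/(-8 + 4*I*√5) ≈ -5.0556 - 5.6523*I)
c*p(u(H(-5))) = (-91/18 - 91*I*√5/36)*(2 + 5*0) = (-91/18 - 91*I*√5/36)*(2 + 0) = (-91/18 - 91*I*√5/36)*2 = -91/9 - 91*I*√5/18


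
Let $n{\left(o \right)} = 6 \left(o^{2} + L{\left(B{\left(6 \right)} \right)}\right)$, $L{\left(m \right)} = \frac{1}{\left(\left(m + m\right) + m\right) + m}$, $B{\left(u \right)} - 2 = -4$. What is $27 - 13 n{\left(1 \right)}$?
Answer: $- \frac{165}{4} \approx -41.25$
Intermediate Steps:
$B{\left(u \right)} = -2$ ($B{\left(u \right)} = 2 - 4 = -2$)
$L{\left(m \right)} = \frac{1}{4 m}$ ($L{\left(m \right)} = \frac{1}{\left(2 m + m\right) + m} = \frac{1}{3 m + m} = \frac{1}{4 m}$)
$n{\left(o \right)} = - \frac{3}{4} + 6 o^{2}$ ($n{\left(o \right)} = 6 \left(o^{2} + \frac{1}{4 \left(-2\right)}\right) = 6 \left(o^{2} + \frac{1}{4} \left(- \frac{1}{2}\right)\right) = 6 \left(o^{2} - \frac{1}{8}\right) = 6 \left(- \frac{1}{8} + o^{2}\right) = - \frac{3}{4} + 6 o^{2}$)
$27 - 13 n{\left(1 \right)} = 27 - 13 \left(- \frac{3}{4} + 6 \cdot 1^{2}\right) = 27 - 13 \left(- \frac{3}{4} + 6 \cdot 1\right) = 27 - 13 \left(- \frac{3}{4} + 6\right) = 27 - \frac{273}{4} = - \frac{165}{4}$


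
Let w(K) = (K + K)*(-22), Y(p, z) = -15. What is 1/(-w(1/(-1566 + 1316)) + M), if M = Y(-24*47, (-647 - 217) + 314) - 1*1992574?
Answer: -125/249073647 ≈ -5.0186e-7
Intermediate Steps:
w(K) = -44*K (w(K) = (2*K)*(-22) = -44*K)
M = -1992589 (M = -15 - 1*1992574 = -15 - 1992574 = -1992589)
1/(-w(1/(-1566 + 1316)) + M) = 1/(-(-44)/(-1566 + 1316) - 1992589) = 1/(-(-44)/(-250) - 1992589) = 1/(-(-44)*(-1)/250 - 1992589) = 1/(-1*22/125 - 1992589) = 1/(-22/125 - 1992589) = 1/(-249073647/125) = -125/249073647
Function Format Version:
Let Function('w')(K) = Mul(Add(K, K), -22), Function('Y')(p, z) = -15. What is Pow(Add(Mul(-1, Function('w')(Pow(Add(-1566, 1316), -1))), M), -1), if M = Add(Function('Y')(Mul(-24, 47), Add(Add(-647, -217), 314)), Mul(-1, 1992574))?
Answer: Rational(-125, 249073647) ≈ -5.0186e-7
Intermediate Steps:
Function('w')(K) = Mul(-44, K) (Function('w')(K) = Mul(Mul(2, K), -22) = Mul(-44, K))
M = -1992589 (M = Add(-15, Mul(-1, 1992574)) = Add(-15, -1992574) = -1992589)
Pow(Add(Mul(-1, Function('w')(Pow(Add(-1566, 1316), -1))), M), -1) = Pow(Add(Mul(-1, Mul(-44, Pow(Add(-1566, 1316), -1))), -1992589), -1) = Pow(Add(Mul(-1, Mul(-44, Pow(-250, -1))), -1992589), -1) = Pow(Add(Mul(-1, Mul(-44, Rational(-1, 250))), -1992589), -1) = Pow(Add(Mul(-1, Rational(22, 125)), -1992589), -1) = Pow(Add(Rational(-22, 125), -1992589), -1) = Pow(Rational(-249073647, 125), -1) = Rational(-125, 249073647)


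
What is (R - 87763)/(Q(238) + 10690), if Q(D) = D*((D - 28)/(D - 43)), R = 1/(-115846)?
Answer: -132170902487/16485117492 ≈ -8.0176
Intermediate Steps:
R = -1/115846 ≈ -8.6322e-6
Q(D) = D*(-28 + D)/(-43 + D) (Q(D) = D*((-28 + D)/(-43 + D)) = D*(-28 + D)/(-43 + D))
(R - 87763)/(Q(238) + 10690) = (-1/115846 - 87763)/(238*(-28 + 238)/(-43 + 238) + 10690) = -10166992499/(115846*(238*210/195 + 10690)) = -10166992499/(115846*(238*(1/195)*210 + 10690)) = -10166992499/(115846*(3332/13 + 10690)) = -10166992499/(115846*142302/13) = -10166992499/115846*13/142302 = -132170902487/16485117492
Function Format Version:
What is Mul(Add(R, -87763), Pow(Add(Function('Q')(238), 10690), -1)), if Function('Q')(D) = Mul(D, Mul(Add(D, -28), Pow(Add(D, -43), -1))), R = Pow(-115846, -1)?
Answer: Rational(-132170902487, 16485117492) ≈ -8.0176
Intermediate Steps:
R = Rational(-1, 115846) ≈ -8.6322e-6
Function('Q')(D) = Mul(D, Pow(Add(-43, D), -1), Add(-28, D)) (Function('Q')(D) = Mul(D, Mul(Add(-28, D), Pow(Add(-43, D), -1))) = Mul(D, Mul(Pow(Add(-43, D), -1), Add(-28, D))) = Mul(D, Pow(Add(-43, D), -1), Add(-28, D)))
Mul(Add(R, -87763), Pow(Add(Function('Q')(238), 10690), -1)) = Mul(Add(Rational(-1, 115846), -87763), Pow(Add(Mul(238, Pow(Add(-43, 238), -1), Add(-28, 238)), 10690), -1)) = Mul(Rational(-10166992499, 115846), Pow(Add(Mul(238, Pow(195, -1), 210), 10690), -1)) = Mul(Rational(-10166992499, 115846), Pow(Add(Mul(238, Rational(1, 195), 210), 10690), -1)) = Mul(Rational(-10166992499, 115846), Pow(Add(Rational(3332, 13), 10690), -1)) = Mul(Rational(-10166992499, 115846), Pow(Rational(142302, 13), -1)) = Mul(Rational(-10166992499, 115846), Rational(13, 142302)) = Rational(-132170902487, 16485117492)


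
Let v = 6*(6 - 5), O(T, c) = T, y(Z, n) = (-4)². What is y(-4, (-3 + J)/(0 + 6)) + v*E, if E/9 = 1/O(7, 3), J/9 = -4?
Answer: 166/7 ≈ 23.714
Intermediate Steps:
J = -36 (J = 9*(-4) = -36)
y(Z, n) = 16
E = 9/7 ≈ 1.2857
v = 6 (v = 6*1 = 6)
y(-4, (-3 + J)/(0 + 6)) + v*E = 16 + 6*(9/7) = 16 + 54/7 = 166/7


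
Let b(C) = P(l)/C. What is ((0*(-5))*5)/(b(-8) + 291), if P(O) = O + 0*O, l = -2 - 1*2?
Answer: 0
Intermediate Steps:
l = -4 (l = -2 - 2 = -4)
P(O) = O (P(O) = O + 0 = O)
b(C) = -4/C
((0*(-5))*5)/(b(-8) + 291) = ((0*(-5))*5)/(-4/(-8) + 291) = (0*5)/(-4*(-⅛) + 291) = 0/(½ + 291) = 0/(583/2) = 0*(2/583) = 0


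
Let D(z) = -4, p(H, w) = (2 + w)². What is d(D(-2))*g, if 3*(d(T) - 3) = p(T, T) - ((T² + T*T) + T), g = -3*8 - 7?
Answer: 155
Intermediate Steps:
g = -31 (g = -24 - 7 = -31)
d(T) = 3 - 2*T²/3 - T/3 + (2 + T)²/3 (d(T) = 3 + ((2 + T)² - ((T² + T*T) + T))/3 = 3 + ((2 + T)² - ((T² + T²) + T))/3 = 3 + ((2 + T)² - (2*T² + T))/3 = 3 + ((2 + T)² - (T + 2*T²))/3 = 3 + ((2 + T)² + (-T - 2*T²))/3 = 3 + ((2 + T)² - T - 2*T²)/3 = 3 + (-2*T²/3 - T/3 + (2 + T)²/3) = 3 - 2*T²/3 - T/3 + (2 + T)²/3)
d(D(-2))*g = (13/3 - 4 - ⅓*(-4)²)*(-31) = (13/3 - 4 - ⅓*16)*(-31) = (13/3 - 4 - 16/3)*(-31) = -5*(-31) = 155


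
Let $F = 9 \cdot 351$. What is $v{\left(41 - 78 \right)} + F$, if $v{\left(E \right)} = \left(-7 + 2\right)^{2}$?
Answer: $3184$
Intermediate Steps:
$F = 3159$
$v{\left(E \right)} = 25$ ($v{\left(E \right)} = \left(-5\right)^{2} = 25$)
$v{\left(41 - 78 \right)} + F = 25 + 3159 = 3184$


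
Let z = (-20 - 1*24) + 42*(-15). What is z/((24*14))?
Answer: -337/168 ≈ -2.0060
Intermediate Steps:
z = -674 (z = (-20 - 24) - 630 = -44 - 630 = -674)
z/((24*14)) = -674/(24*14) = -674/336 = -674*1/336 = -337/168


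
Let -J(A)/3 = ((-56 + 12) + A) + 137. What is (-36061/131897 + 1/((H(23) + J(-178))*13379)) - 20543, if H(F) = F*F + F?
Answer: -29255111126440699/1424072520141 ≈ -20543.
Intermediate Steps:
J(A) = -279 - 3*A (J(A) = -3*(((-56 + 12) + A) + 137) = -3*((-44 + A) + 137) = -3*(93 + A) = -279 - 3*A)
H(F) = F + F² (H(F) = F² + F = F + F²)
(-36061/131897 + 1/((H(23) + J(-178))*13379)) - 20543 = (-36061/131897 + 1/(23*(1 + 23) + (-279 - 3*(-178))*13379)) - 20543 = (-36061*1/131897 + (1/13379)/(23*24 + (-279 + 534))) - 20543 = (-36061/131897 + (1/13379)/(552 + 255)) - 20543 = (-36061/131897 + (1/13379)/807) - 20543 = (-36061/131897 + (1/807)*(1/13379)) - 20543 = (-36061/131897 + 1/10796853) - 20543 = -389345184136/1424072520141 - 20543 = -29255111126440699/1424072520141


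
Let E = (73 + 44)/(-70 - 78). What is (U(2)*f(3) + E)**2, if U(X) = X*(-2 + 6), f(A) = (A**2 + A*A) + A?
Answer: 612414009/21904 ≈ 27959.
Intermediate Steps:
E = -117/148 (E = 117/(-148) = 117*(-1/148) = -117/148 ≈ -0.79054)
f(A) = A + 2*A**2 (f(A) = (A**2 + A**2) + A = 2*A**2 + A = A + 2*A**2)
U(X) = 4*X (U(X) = X*4 = 4*X)
(U(2)*f(3) + E)**2 = ((4*2)*(3*(1 + 2*3)) - 117/148)**2 = (8*(3*(1 + 6)) - 117/148)**2 = (8*(3*7) - 117/148)**2 = (8*21 - 117/148)**2 = (168 - 117/148)**2 = (24747/148)**2 = 612414009/21904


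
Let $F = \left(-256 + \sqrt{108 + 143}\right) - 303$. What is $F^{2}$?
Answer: $\left(559 - \sqrt{251}\right)^{2} \approx 2.9502 \cdot 10^{5}$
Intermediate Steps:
$F = -559 + \sqrt{251}$ ($F = \left(-256 + \sqrt{251}\right) - 303 = -559 + \sqrt{251} \approx -543.16$)
$F^{2} = \left(-559 + \sqrt{251}\right)^{2}$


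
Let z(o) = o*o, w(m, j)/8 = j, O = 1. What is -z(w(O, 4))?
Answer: -1024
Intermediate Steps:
w(m, j) = 8*j
z(o) = o**2
-z(w(O, 4)) = -(8*4)**2 = -1*32**2 = -1*1024 = -1024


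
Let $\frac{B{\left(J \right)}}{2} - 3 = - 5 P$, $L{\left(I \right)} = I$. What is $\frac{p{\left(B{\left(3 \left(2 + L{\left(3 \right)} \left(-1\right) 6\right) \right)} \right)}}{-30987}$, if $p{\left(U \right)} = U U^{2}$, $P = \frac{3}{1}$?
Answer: $\frac{1536}{3443} \approx 0.44612$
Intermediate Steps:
$P = 3$ ($P = 3 \cdot 1 = 3$)
$B{\left(J \right)} = -24$ ($B{\left(J \right)} = 6 + 2 \left(\left(-5\right) 3\right) = 6 + 2 \left(-15\right) = 6 - 30 = -24$)
$p{\left(U \right)} = U^{3}$
$\frac{p{\left(B{\left(3 \left(2 + L{\left(3 \right)} \left(-1\right) 6\right) \right)} \right)}}{-30987} = \frac{\left(-24\right)^{3}}{-30987} = \left(-13824\right) \left(- \frac{1}{30987}\right) = \frac{1536}{3443}$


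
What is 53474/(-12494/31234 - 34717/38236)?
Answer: -31931015820088/781035681 ≈ -40883.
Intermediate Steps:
53474/(-12494/31234 - 34717/38236) = 53474/(-12494*1/31234 - 34717*1/38236) = 53474/(-6247/15617 - 34717/38236) = 53474/(-781035681/597131612) = 53474*(-597131612/781035681) = -31931015820088/781035681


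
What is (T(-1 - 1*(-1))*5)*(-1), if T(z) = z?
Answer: 0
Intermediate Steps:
(T(-1 - 1*(-1))*5)*(-1) = ((-1 - 1*(-1))*5)*(-1) = ((-1 + 1)*5)*(-1) = (0*5)*(-1) = 0*(-1) = 0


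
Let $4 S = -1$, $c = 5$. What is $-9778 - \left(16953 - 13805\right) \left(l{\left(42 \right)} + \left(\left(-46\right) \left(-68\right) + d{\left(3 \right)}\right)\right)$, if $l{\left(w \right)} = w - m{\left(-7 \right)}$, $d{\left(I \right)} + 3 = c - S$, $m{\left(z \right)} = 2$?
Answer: $-9989725$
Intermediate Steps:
$S = - \frac{1}{4}$ ($S = \frac{1}{4} \left(-1\right) = - \frac{1}{4} \approx -0.25$)
$d{\left(I \right)} = \frac{9}{4}$ ($d{\left(I \right)} = -3 + \left(5 - - \frac{1}{4}\right) = -3 + \left(5 + \frac{1}{4}\right) = -3 + \frac{21}{4} = \frac{9}{4}$)
$l{\left(w \right)} = -2 + w$ ($l{\left(w \right)} = w - 2 = -2 + w$)
$-9778 - \left(16953 - 13805\right) \left(l{\left(42 \right)} + \left(\left(-46\right) \left(-68\right) + d{\left(3 \right)}\right)\right) = -9778 - \left(16953 - 13805\right) \left(\left(-2 + 42\right) + \left(\left(-46\right) \left(-68\right) + \frac{9}{4}\right)\right) = -9778 - 3148 \left(40 + \left(3128 + \frac{9}{4}\right)\right) = -9778 - 3148 \left(40 + \frac{12521}{4}\right) = -9778 - 3148 \cdot \frac{12681}{4} = -9778 - 9979947 = -9989725$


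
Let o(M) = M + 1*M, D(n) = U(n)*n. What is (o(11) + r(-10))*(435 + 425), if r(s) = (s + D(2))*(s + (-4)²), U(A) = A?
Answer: -12040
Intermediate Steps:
D(n) = n² (D(n) = n*n = n²)
o(M) = 2*M (o(M) = M + M = 2*M)
r(s) = (4 + s)*(16 + s) (r(s) = (s + 2²)*(s + (-4)²) = (s + 4)*(s + 16) = (4 + s)*(16 + s))
(o(11) + r(-10))*(435 + 425) = (2*11 + (64 + (-10)² + 20*(-10)))*(435 + 425) = (22 + (64 + 100 - 200))*860 = (22 - 36)*860 = -14*860 = -12040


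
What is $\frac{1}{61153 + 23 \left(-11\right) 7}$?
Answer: $\frac{1}{59382} \approx 1.684 \cdot 10^{-5}$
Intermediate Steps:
$\frac{1}{61153 + 23 \left(-11\right) 7} = \frac{1}{61153 - 1771} = \frac{1}{59382}$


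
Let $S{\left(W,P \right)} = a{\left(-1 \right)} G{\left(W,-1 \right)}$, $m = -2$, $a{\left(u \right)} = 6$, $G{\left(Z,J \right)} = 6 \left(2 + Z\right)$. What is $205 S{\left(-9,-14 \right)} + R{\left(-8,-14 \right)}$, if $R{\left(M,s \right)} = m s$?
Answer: $-51632$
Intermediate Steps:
$G{\left(Z,J \right)} = 12 + 6 Z$
$R{\left(M,s \right)} = - 2 s$
$S{\left(W,P \right)} = 72 + 36 W$ ($S{\left(W,P \right)} = 6 \left(12 + 6 W\right) = 72 + 36 W$)
$205 S{\left(-9,-14 \right)} + R{\left(-8,-14 \right)} = 205 \left(72 + 36 \left(-9\right)\right) - -28 = 205 \left(72 - 324\right) + 28 = 205 \left(-252\right) + 28 = -51660 + 28 = -51632$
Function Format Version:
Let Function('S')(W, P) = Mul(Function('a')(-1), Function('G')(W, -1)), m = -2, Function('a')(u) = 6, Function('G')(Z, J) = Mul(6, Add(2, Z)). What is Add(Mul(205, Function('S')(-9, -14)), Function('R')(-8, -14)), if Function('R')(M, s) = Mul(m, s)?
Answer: -51632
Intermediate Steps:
Function('G')(Z, J) = Add(12, Mul(6, Z))
Function('R')(M, s) = Mul(-2, s)
Function('S')(W, P) = Add(72, Mul(36, W)) (Function('S')(W, P) = Mul(6, Add(12, Mul(6, W))) = Add(72, Mul(36, W)))
Add(Mul(205, Function('S')(-9, -14)), Function('R')(-8, -14)) = Add(Mul(205, Add(72, Mul(36, -9))), Mul(-2, -14)) = Add(Mul(205, Add(72, -324)), 28) = Add(Mul(205, -252), 28) = Add(-51660, 28) = -51632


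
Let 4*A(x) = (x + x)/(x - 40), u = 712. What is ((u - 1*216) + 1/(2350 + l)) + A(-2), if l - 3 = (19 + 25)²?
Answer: 89352779/180138 ≈ 496.02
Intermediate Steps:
A(x) = x/(2*(-40 + x)) (A(x) = ((x + x)/(x - 40))/4 = ((2*x)/(-40 + x))/4 = (2*x/(-40 + x))/4 = x/(2*(-40 + x)))
l = 1939 (l = 3 + (19 + 25)² = 3 + 44² = 3 + 1936 = 1939)
((u - 1*216) + 1/(2350 + l)) + A(-2) = ((712 - 1*216) + 1/(2350 + 1939)) + (½)*(-2)/(-40 - 2) = ((712 - 216) + 1/4289) + (½)*(-2)/(-42) = (496 + 1/4289) + (½)*(-2)*(-1/42) = 2127345/4289 + 1/42 = 89352779/180138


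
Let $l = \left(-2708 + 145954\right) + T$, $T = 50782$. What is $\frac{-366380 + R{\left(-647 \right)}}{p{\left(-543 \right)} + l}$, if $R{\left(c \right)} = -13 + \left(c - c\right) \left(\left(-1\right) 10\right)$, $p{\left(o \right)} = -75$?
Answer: $- \frac{122131}{64651} \approx -1.8891$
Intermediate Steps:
$R{\left(c \right)} = -13$ ($R{\left(c \right)} = -13 + 0 \left(-10\right) = -13 + 0 = -13$)
$l = 194028$ ($l = \left(-2708 + 145954\right) + 50782 = 143246 + 50782 = 194028$)
$\frac{-366380 + R{\left(-647 \right)}}{p{\left(-543 \right)} + l} = \frac{-366380 - 13}{-75 + 194028} = - \frac{366393}{193953} = \left(-366393\right) \frac{1}{193953} = - \frac{122131}{64651}$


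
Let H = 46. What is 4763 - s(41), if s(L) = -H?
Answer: 4809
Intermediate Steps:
s(L) = -46 (s(L) = -1*46 = -46)
4763 - s(41) = 4763 - 1*(-46) = 4763 + 46 = 4809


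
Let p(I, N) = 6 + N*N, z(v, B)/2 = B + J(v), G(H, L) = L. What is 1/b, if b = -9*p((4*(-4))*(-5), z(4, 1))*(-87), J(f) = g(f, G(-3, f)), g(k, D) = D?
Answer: 1/82998 ≈ 1.2048e-5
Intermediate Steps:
J(f) = f
z(v, B) = 2*B + 2*v (z(v, B) = 2*(B + v) = 2*B + 2*v)
p(I, N) = 6 + N**2
b = 82998 (b = -9*(6 + (2*1 + 2*4)**2)*(-87) = -9*(6 + (2 + 8)**2)*(-87) = -9*(6 + 10**2)*(-87) = -9*(6 + 100)*(-87) = -9*106*(-87) = -954*(-87) = 82998)
1/b = 1/82998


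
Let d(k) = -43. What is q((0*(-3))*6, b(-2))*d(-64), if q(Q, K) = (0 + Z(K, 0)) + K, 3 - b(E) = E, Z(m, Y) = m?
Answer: -430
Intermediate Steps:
b(E) = 3 - E
q(Q, K) = 2*K (q(Q, K) = (0 + K) + K = K + K = 2*K)
q((0*(-3))*6, b(-2))*d(-64) = (2*(3 - 1*(-2)))*(-43) = (2*(3 + 2))*(-43) = (2*5)*(-43) = 10*(-43) = -430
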